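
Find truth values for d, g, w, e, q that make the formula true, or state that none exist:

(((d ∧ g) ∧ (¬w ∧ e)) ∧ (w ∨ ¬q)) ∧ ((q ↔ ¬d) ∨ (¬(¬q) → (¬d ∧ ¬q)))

d = True, g = True, w = False, e = True, q = False

  ((d ∧ g) ∧ (¬w ∧ e)) ∧ (w ∨ ¬q) = True
    (d ∧ g) ∧ (¬w ∧ e) = True
      d ∧ g = True
      ¬w ∧ e = True
        ¬w = True
    w ∨ ¬q = True
      ¬q = True
  (q ↔ ¬d) ∨ (¬(¬q) → (¬d ∧ ¬q)) = True
    q ↔ ¬d = True
      ¬d = False
    ¬(¬q) → (¬d ∧ ¬q) = True
      ¬(¬q) = False
        ¬q = True
      ¬d ∧ ¬q = False
        ¬d = False
        ¬q = True
Both conjuncts True, so the formula holds.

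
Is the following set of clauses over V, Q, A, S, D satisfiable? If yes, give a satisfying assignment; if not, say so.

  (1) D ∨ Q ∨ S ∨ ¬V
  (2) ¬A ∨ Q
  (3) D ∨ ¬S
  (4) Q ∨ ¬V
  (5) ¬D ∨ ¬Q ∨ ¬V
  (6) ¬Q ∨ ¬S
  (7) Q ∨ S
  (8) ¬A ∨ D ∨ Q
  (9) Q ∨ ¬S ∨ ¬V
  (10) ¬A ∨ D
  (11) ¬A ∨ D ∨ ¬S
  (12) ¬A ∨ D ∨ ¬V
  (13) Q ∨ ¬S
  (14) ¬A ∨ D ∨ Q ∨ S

V: False; Q: True; A: True; S: False; D: True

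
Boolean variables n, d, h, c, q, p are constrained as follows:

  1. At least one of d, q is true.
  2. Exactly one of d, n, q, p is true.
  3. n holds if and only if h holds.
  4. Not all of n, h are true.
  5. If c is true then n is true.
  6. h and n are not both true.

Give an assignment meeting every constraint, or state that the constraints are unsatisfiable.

n: False, d: True, h: False, c: False, q: False, p: False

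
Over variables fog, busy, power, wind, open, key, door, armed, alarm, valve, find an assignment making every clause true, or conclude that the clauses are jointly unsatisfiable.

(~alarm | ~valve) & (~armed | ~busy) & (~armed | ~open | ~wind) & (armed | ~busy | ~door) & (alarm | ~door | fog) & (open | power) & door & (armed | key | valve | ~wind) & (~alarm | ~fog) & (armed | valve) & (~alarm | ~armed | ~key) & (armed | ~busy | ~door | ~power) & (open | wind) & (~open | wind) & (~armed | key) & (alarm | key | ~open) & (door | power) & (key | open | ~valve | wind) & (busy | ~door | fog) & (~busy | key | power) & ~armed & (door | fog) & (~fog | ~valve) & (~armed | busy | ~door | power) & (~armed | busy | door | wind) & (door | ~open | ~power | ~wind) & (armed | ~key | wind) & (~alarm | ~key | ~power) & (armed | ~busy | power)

Case door = True:
  (~armed) forces armed = False.
  (armed | ~busy | ~door) forces busy = False.
  (armed | valve) forces valve = True.
  (~alarm | ~valve) forces alarm = False.
  (alarm | ~door | fog) forces fog = True.
  Clause (~fog | ~valve) is falsified — contradiction.
Case door = False:
  Clause (door) is falsified — contradiction.
Both cases fail, so the formula is unsatisfiable.

The formula is unsatisfiable.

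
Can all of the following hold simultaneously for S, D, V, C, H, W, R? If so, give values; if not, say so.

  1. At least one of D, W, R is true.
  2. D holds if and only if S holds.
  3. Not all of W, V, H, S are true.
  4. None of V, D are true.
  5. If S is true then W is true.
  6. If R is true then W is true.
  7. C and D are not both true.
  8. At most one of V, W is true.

S = False, D = False, V = False, C = False, H = False, W = True, R = False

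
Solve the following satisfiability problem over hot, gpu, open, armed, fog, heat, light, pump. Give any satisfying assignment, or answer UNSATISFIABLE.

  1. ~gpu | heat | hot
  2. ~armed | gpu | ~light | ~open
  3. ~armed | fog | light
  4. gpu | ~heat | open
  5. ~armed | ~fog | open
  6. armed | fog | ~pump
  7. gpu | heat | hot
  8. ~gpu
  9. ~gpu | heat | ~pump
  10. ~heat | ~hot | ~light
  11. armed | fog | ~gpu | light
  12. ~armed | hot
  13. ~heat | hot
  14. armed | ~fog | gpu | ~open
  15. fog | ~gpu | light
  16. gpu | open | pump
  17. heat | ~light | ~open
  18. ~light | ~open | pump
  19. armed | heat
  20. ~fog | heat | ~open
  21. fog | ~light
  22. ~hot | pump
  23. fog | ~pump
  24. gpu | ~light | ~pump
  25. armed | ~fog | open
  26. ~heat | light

Case hot = True:
  (~gpu) forces gpu = False.
  (~hot | pump) forces pump = True.
  (fog | ~pump) forces fog = True.
  (gpu | ~light | ~pump) forces light = False.
  (~heat | light) forces heat = False.
  (armed | heat) forces armed = True.
  (~armed | ~fog | open) forces open = True.
  Clause (~fog | heat | ~open) is falsified — contradiction.
Case hot = False:
  (~gpu) forces gpu = False.
  (gpu | heat | hot) forces heat = True.
  Clause (~heat | hot) is falsified — contradiction.
Both cases fail, so the formula is unsatisfiable.

No satisfying assignment exists.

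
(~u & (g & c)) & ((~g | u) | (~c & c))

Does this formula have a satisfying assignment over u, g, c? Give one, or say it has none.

The formula is unsatisfiable.

Case c = True: the formula simplifies to (~u & g) & (~g | u).
  u = True: the conjunct ~u is False.
  u = False: simplifies to g & ~g.
    g = True: the conjunct ~g is False.
    g = False: the conjunct g is False.
Case c = False: the conjunct c is False.
Both cases fail — unsatisfiable.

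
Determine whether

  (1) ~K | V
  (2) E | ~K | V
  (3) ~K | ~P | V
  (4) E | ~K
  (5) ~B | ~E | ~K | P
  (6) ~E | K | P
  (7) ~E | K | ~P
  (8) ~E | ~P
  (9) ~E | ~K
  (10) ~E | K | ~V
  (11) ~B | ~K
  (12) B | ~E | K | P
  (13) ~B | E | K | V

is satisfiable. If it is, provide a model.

P=T, V=T, B=T, K=F, E=F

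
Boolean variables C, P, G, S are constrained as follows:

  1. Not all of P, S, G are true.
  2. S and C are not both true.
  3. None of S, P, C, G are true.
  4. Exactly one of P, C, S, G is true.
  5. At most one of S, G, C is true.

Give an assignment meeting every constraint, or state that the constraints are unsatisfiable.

Case C = True:
  Constraint (3) is violated (C=T) — contradiction.
Case C = False:
  (3) forces S = False.
  (3) forces P = False.
  (3) forces G = False.
  Constraint (4) is violated (P=F, C=F, S=F, G=F) — contradiction.
Both cases fail — unsatisfiable.

The formula is unsatisfiable.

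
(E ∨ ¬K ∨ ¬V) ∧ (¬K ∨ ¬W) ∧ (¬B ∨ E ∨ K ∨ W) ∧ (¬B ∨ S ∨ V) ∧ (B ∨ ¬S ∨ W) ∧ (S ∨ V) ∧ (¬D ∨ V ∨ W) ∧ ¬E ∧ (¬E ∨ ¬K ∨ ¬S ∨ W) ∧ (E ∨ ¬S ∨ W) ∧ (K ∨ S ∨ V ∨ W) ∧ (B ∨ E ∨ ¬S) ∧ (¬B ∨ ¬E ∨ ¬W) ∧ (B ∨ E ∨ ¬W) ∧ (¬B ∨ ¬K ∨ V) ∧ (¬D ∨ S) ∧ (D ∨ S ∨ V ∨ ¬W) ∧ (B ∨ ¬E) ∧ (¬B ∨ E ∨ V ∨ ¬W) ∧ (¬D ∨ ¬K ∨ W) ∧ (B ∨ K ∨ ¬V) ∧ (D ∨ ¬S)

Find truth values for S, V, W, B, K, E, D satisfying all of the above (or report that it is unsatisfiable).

Unit clause (¬E) forces E = False.
Set S = False.
  then (S ∨ V) forces V = True.
  then (¬D ∨ S) forces D = False.
  then (E ∨ ¬K ∨ ¬V) forces K = False.
  then (B ∨ K ∨ ¬V) forces B = True.
  then (¬B ∨ E ∨ K ∨ W) forces W = True.
All clauses satisfied.

S = False; V = True; W = True; B = True; K = False; E = False; D = False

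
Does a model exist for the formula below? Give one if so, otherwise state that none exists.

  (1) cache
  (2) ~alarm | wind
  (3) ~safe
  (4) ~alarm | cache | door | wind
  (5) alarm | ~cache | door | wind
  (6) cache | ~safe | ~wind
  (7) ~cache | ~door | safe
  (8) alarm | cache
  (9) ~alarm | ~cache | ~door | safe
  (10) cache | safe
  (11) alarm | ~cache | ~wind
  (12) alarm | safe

Unit clause (cache) forces cache = True.
Unit clause (~safe) forces safe = False.
In (~cache | ~door | safe) only ~door is left, so door = False.
In (alarm | safe) only alarm is left, so alarm = True.
In (~alarm | wind) only wind is left, so wind = True.
All clauses satisfied.

door=F, alarm=T, wind=T, safe=F, cache=T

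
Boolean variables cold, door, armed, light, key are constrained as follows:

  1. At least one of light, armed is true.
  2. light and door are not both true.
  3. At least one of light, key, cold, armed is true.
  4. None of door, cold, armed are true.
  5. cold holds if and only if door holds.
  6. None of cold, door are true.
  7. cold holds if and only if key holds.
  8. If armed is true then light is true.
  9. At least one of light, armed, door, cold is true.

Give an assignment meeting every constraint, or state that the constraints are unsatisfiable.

cold = False; door = False; armed = False; light = True; key = False

  (1) {light, armed}: 1 true — at least one ✓
  (2) light=T, door=F — not both ✓
  (3) {light, key, cold, armed}: 1 true — at least one ✓
  (4) {door, cold, armed}: 0 true — none ✓
  (5) cold=F, door=F — same ✓
  (6) {cold, door}: 0 true — none ✓
  (7) cold=F, key=F — same ✓
  (8) armed=F ⇒ light: vacuous ✓
  (9) {light, armed, door, cold}: 1 true — at least one ✓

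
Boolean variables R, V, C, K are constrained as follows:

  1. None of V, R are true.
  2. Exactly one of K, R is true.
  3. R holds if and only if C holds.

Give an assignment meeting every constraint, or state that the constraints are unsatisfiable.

R = False; V = False; C = False; K = True

  (1) {V, R}: 0 true — none ✓
  (2) {K, R}: 1 true — exactly one ✓
  (3) R=F, C=F — same ✓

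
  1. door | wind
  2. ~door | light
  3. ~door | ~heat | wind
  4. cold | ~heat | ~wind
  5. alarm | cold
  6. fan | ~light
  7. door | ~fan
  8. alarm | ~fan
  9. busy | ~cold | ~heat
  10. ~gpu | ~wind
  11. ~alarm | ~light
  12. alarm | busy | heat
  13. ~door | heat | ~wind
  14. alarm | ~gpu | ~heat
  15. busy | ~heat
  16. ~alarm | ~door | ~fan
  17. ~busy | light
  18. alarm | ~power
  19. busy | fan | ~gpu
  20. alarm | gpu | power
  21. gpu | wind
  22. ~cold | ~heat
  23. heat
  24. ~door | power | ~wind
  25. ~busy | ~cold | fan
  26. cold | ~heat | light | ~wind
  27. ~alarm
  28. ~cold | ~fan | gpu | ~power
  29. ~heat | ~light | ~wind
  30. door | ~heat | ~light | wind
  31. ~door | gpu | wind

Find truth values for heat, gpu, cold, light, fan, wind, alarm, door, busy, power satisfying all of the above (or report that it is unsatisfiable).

Unsatisfiable — no assignment works.

Case cold = True:
  (~cold | ~heat) forces heat = False.
  Clause (heat) is falsified — contradiction.
Case cold = False:
  (alarm | cold) forces alarm = True.
  Clause (~alarm) is falsified — contradiction.
Both cases fail, so the formula is unsatisfiable.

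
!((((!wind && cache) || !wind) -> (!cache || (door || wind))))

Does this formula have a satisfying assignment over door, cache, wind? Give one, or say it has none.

door: False, cache: True, wind: False

  !((((!wind && cache) || !wind) -> (!cache || (door || wind)))) = True
    ((!wind && cache) || !wind) -> (!cache || (door || wind)) = False
      (!wind && cache) || !wind = True
        !wind && cache = True
          !wind = True
        !wind = True
      !cache || (door || wind) = False
        !cache = False
        door || wind = False
The formula evaluates to True.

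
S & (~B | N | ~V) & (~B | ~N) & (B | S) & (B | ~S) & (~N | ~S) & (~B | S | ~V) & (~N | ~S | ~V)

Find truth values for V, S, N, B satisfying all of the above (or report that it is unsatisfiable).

Unit clause (S) forces S = True.
In (B | ~S) only B is left, so B = True.
In (~N | ~S) only ~N is left, so N = False.
In (~B | N | ~V) only ~V is left, so V = False.
Check each clause:
  (S): S holds.
  (~B | N | ~V): ~V holds.
  (~B | ~N): ~N holds.
  (B | S): B holds.
  (B | ~S): B holds.
  (~N | ~S): ~N holds.
  (~B | S | ~V): S holds.
  (~N | ~S | ~V): ~N holds.
All clauses satisfied.

V = False; S = True; N = False; B = True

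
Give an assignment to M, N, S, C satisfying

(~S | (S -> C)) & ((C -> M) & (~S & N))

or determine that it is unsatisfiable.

M=T, N=T, S=F, C=T

  ~S | (S -> C) = True
    ~S = True
    S -> C = True
  (C -> M) & (~S & N) = True
    C -> M = True
    ~S & N = True
      ~S = True
Both conjuncts True, so the formula holds.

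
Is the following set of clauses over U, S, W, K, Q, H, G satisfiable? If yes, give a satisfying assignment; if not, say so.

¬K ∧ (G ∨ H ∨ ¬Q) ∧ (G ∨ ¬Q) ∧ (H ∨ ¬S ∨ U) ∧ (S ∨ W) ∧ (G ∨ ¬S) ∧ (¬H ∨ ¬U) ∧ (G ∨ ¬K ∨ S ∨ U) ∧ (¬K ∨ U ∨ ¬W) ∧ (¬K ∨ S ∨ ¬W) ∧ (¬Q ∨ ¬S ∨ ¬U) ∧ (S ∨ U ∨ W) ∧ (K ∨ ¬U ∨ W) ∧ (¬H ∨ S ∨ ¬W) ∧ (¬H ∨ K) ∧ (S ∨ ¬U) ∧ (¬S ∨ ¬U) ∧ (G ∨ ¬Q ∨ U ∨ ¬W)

U=F, S=F, W=T, K=F, Q=F, H=F, G=T

Unit clause (¬K) forces K = False.
In (¬H ∨ K) only ¬H is left, so H = False.
Set U = False.
  then (H ∨ ¬S ∨ U) forces S = False.
  then (S ∨ W) forces W = True.
Set Q = False.
Set G = True.
All clauses satisfied.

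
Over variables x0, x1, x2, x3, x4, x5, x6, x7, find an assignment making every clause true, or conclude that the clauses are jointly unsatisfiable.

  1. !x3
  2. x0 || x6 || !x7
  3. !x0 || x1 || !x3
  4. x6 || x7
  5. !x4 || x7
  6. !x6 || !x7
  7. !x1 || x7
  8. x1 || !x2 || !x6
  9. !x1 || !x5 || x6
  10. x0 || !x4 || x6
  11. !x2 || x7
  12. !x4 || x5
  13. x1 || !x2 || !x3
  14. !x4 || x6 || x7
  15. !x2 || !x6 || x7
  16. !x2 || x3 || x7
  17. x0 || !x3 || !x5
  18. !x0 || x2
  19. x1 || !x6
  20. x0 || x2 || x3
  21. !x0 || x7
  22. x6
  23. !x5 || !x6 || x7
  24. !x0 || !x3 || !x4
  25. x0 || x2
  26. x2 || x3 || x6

No satisfying assignment exists.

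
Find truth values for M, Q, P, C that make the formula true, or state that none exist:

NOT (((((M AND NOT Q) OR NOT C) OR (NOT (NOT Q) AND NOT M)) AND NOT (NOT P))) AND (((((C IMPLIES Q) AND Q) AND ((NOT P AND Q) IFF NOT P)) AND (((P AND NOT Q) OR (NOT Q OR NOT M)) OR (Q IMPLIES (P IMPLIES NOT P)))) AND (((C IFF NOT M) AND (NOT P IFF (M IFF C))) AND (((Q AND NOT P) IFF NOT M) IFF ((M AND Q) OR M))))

Case Q = True: the formula simplifies to NOT (((NOT C OR NOT M) AND NOT (NOT P))) AND (((NOT P IFF NOT P) AND (NOT M OR (P IMPLIES NOT P))) AND (((C IFF NOT M) AND (NOT P IFF (M IFF C))) AND ((NOT P IFF NOT M) IFF (M OR M)))).
  P = True: simplifies to NOT ((NOT C OR NOT M)) AND (NOT M AND (((C IFF NOT M) AND NOT ((M IFF C))) AND (M IFF (M OR M)))).
    M = True: the conjunct NOT M is False.
    M = False: the conjunct NOT ((NOT C OR NOT M)) becomes NOT ((NOT C OR True)) = False.
  P = False: simplifies to ((C IFF NOT M) AND (M IFF C)) AND (NOT M IFF (M OR M)).
    M = True: the conjunct NOT M IFF (M OR M) becomes NOT True IFF (True OR True) = False.
    M = False: the conjunct NOT M IFF (M OR M) becomes NOT False IFF (False OR False) = False.
Case Q = False: the conjunct Q is False.
Both cases fail — unsatisfiable.

Unsatisfiable — no assignment works.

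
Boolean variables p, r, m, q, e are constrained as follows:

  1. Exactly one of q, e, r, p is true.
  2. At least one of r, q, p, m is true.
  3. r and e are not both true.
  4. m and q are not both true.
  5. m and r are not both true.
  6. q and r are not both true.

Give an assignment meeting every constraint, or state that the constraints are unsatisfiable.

p = False; r = True; m = False; q = False; e = False

  (1) {q, e, r, p}: 1 true — exactly one ✓
  (2) {r, q, p, m}: 1 true — at least one ✓
  (3) r=T, e=F — not both ✓
  (4) m=F, q=F — not both ✓
  (5) m=F, r=T — not both ✓
  (6) q=F, r=T — not both ✓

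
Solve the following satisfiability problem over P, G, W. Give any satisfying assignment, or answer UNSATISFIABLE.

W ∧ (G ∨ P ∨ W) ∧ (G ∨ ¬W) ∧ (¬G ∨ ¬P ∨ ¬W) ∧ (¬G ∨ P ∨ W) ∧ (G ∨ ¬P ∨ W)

P=F; G=T; W=T

Unit clause (W) forces W = True.
In (G ∨ ¬W) only G is left, so G = True.
In (¬G ∨ ¬P ∨ ¬W) only ¬P is left, so P = False.
Check each clause:
  (W): W holds.
  (G ∨ P ∨ W): G holds.
  (G ∨ ¬W): G holds.
  (¬G ∨ ¬P ∨ ¬W): ¬P holds.
  (¬G ∨ P ∨ W): W holds.
  (G ∨ ¬P ∨ W): G holds.
All clauses satisfied.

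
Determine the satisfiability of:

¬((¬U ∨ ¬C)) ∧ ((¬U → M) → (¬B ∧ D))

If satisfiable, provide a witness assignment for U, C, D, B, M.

U=T; C=T; D=T; B=F; M=F

  ¬((¬U ∨ ¬C)) = True
    ¬U ∨ ¬C = False
      ¬U = False
      ¬C = False
  (¬U → M) → (¬B ∧ D) = True
    ¬U → M = True
      ¬U = False
    ¬B ∧ D = True
      ¬B = True
Both conjuncts True, so the formula holds.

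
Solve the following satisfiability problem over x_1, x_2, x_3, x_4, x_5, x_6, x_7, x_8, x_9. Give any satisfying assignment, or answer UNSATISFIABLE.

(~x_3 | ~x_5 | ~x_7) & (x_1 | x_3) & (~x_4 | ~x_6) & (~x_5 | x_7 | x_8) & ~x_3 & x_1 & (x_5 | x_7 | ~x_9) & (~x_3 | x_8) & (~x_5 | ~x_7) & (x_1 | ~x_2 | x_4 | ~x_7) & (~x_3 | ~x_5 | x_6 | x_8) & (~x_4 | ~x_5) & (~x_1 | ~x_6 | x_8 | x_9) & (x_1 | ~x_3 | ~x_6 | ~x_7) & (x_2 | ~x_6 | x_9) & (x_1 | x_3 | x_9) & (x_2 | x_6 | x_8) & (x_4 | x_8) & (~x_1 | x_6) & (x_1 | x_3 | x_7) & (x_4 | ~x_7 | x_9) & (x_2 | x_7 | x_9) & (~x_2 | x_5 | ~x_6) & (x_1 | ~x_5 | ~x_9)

Unit clause (~x_3) forces x_3 = False.
Unit clause (x_1) forces x_1 = True.
In (~x_1 | x_6) only x_6 is left, so x_6 = True.
In (~x_4 | ~x_6) only ~x_4 is left, so x_4 = False.
In (x_4 | x_8) only x_8 is left, so x_8 = True.
Set x_2 = False.
  then (x_2 | ~x_6 | x_9) forces x_9 = True.
Set x_5 = True.
  then (~x_5 | ~x_7) forces x_7 = False.
All clauses satisfied.

x_1: True; x_2: False; x_3: False; x_4: False; x_5: True; x_6: True; x_7: False; x_8: True; x_9: True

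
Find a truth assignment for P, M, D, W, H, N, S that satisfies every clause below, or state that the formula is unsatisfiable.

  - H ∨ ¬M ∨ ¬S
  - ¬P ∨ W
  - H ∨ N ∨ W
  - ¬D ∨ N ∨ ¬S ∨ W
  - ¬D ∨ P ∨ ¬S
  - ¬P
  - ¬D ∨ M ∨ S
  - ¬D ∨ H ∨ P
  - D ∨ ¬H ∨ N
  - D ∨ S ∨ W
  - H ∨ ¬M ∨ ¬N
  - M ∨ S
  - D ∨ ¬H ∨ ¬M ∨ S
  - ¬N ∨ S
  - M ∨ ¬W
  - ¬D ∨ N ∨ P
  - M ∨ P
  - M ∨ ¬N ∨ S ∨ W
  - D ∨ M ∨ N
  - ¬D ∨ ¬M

Unit clause (¬P) forces P = False.
In (M ∨ P) only M is left, so M = True.
In (¬D ∨ ¬M) only ¬D is left, so D = False.
Set W = False.
  then (D ∨ S ∨ W) forces S = True.
  then (H ∨ ¬M ∨ ¬S) forces H = True.
  then (D ∨ ¬H ∨ N) forces N = True.
All clauses satisfied.

P=F, M=T, D=F, W=F, H=T, N=T, S=T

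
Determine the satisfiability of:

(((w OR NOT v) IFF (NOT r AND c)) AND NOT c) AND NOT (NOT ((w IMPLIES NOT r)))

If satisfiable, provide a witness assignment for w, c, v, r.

w=F, c=F, v=T, r=F

  ((w OR NOT v) IFF (NOT r AND c)) AND NOT c = True
    (w OR NOT v) IFF (NOT r AND c) = True
      w OR NOT v = False
        NOT v = False
      NOT r AND c = False
        NOT r = True
    NOT c = True
  NOT (NOT ((w IMPLIES NOT r))) = True
    NOT ((w IMPLIES NOT r)) = False
      w IMPLIES NOT r = True
        NOT r = True
Both conjuncts True, so the formula holds.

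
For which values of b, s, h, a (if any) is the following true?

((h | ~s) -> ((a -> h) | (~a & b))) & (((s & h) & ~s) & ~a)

Unsatisfiable — no assignment works.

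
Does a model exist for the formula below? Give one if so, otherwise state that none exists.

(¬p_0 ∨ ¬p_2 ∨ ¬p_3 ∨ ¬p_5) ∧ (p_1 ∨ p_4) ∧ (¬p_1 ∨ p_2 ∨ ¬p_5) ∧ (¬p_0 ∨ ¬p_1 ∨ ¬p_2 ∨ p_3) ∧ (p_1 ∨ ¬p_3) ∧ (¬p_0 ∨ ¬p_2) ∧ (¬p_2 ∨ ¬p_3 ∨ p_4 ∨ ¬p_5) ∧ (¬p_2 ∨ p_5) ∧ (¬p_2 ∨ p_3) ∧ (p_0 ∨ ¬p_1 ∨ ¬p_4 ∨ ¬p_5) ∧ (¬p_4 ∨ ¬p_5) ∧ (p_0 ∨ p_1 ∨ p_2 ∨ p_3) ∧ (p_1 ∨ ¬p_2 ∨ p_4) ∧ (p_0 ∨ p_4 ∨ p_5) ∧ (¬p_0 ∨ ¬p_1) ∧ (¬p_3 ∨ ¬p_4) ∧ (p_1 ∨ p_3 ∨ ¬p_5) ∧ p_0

Unit clause (p_0) forces p_0 = True.
In (¬p_0 ∨ ¬p_2) only ¬p_2 is left, so p_2 = False.
In (¬p_0 ∨ ¬p_1) only ¬p_1 is left, so p_1 = False.
In (p_1 ∨ p_4) only p_4 is left, so p_4 = True.
In (p_1 ∨ ¬p_3) only ¬p_3 is left, so p_3 = False.
In (¬p_4 ∨ ¬p_5) only ¬p_5 is left, so p_5 = False.
All clauses satisfied.

p_0 = True, p_1 = False, p_2 = False, p_3 = False, p_4 = True, p_5 = False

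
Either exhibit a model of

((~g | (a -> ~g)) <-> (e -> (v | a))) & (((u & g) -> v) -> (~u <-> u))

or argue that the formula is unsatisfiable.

e=F, g=T, v=F, a=F, u=T

  (~g | (a -> ~g)) <-> (e -> (v | a)) = True
    ~g | (a -> ~g) = True
      ~g = False
      a -> ~g = True
        ~g = False
    e -> (v | a) = True
      v | a = False
  ((u & g) -> v) -> (~u <-> u) = True
    (u & g) -> v = False
      u & g = True
    ~u <-> u = False
      ~u = False
Both conjuncts True, so the formula holds.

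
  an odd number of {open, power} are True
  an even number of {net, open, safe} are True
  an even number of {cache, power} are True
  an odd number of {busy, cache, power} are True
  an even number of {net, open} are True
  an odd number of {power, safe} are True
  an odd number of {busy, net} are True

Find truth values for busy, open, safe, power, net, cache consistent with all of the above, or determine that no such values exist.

busy = True, open = False, safe = False, power = True, net = False, cache = True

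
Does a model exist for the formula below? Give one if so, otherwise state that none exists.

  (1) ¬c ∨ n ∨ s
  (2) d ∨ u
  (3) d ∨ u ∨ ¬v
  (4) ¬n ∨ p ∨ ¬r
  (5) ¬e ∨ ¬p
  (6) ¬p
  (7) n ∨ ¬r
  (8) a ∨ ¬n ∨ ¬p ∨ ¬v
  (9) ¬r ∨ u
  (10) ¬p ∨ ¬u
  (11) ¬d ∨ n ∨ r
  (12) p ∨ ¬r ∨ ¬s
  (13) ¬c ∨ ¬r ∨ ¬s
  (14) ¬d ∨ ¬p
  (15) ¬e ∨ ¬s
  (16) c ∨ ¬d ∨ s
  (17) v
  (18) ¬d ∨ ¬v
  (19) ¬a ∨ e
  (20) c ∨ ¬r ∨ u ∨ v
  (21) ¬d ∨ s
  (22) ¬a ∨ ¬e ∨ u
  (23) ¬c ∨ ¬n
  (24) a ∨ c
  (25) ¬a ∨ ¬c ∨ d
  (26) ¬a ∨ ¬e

u=T, e=F, d=F, v=T, r=F, s=T, p=F, c=T, n=F, a=F

Unit clause (¬p) forces p = False.
Unit clause (v) forces v = True.
In (¬d ∨ ¬v) only ¬d is left, so d = False.
In (d ∨ u) only u is left, so u = True.
Try e = True:
  (¬e ∨ ¬s) forces s = False.
  (¬a ∨ ¬e) forces a = False.
  (a ∨ c) forces c = True.
  (¬c ∨ n ∨ s) forces n = True.
  clause (¬c ∨ ¬n) is falsified — backtrack.
So e = False.
  then (¬a ∨ e) forces a = False.
  then (a ∨ c) forces c = True.
  then (¬c ∨ ¬n) forces n = False.
  then (¬c ∨ n ∨ s) forces s = True.
  then (n ∨ ¬r) forces r = False.
All clauses satisfied.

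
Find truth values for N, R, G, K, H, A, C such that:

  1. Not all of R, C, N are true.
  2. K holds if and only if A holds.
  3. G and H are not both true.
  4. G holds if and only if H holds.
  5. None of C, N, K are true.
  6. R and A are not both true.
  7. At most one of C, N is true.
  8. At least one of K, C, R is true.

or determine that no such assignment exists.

N = False, R = True, G = False, K = False, H = False, A = False, C = False

  (1) {R, C, N}: 1/3 true — not all ✓
  (2) K=F, A=F — same ✓
  (3) G=F, H=F — not both ✓
  (4) G=F, H=F — same ✓
  (5) {C, N, K}: 0 true — none ✓
  (6) R=T, A=F — not both ✓
  (7) {C, N}: 0 true — at most one ✓
  (8) {K, C, R}: 1 true — at least one ✓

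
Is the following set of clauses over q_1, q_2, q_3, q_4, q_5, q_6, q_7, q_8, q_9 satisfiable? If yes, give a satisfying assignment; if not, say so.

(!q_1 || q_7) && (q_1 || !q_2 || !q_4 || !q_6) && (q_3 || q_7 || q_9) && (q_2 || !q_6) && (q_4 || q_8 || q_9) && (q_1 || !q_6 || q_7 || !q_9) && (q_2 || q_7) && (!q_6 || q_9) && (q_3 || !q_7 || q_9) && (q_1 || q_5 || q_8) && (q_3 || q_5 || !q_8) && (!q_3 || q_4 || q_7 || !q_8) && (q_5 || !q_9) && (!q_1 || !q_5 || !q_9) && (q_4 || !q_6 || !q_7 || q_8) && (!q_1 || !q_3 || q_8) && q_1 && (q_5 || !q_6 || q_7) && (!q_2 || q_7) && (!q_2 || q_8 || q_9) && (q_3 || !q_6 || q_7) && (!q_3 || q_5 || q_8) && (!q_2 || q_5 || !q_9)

q_1=T; q_2=F; q_3=T; q_4=T; q_5=T; q_6=F; q_7=T; q_8=T; q_9=F

Unit clause (q_1) forces q_1 = True.
In (!q_1 || q_7) only q_7 is left, so q_7 = True.
Set q_2 = False.
  then (q_2 || !q_6) forces q_6 = False.
Set q_3 = True.
  then (!q_1 || !q_3 || q_8) forces q_8 = True.
Set q_4 = True.
Set q_5 = True.
  then (!q_1 || !q_5 || !q_9) forces q_9 = False.
All clauses satisfied.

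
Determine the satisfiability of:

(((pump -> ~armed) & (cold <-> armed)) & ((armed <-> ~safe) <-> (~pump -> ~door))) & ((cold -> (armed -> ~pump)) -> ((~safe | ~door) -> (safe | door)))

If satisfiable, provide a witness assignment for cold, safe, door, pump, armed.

cold=F, safe=F, door=T, pump=F, armed=F

  ((pump -> ~armed) & (cold <-> armed)) & ((armed <-> ~safe) <-> (~pump -> ~door)) = True
    (pump -> ~armed) & (cold <-> armed) = True
      pump -> ~armed = True
        ~armed = True
      cold <-> armed = True
    (armed <-> ~safe) <-> (~pump -> ~door) = True
      armed <-> ~safe = False
        ~safe = True
      ~pump -> ~door = False
        ~pump = True
        ~door = False
  (cold -> (armed -> ~pump)) -> ((~safe | ~door) -> (safe | door)) = True
    cold -> (armed -> ~pump) = True
      armed -> ~pump = True
        ~pump = True
    (~safe | ~door) -> (safe | door) = True
      ~safe | ~door = True
        ~safe = True
        ~door = False
      safe | door = True
Both conjuncts True, so the formula holds.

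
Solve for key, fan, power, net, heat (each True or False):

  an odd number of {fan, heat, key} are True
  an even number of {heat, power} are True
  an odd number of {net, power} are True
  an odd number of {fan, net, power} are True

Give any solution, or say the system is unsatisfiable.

key = True, fan = False, power = False, net = True, heat = False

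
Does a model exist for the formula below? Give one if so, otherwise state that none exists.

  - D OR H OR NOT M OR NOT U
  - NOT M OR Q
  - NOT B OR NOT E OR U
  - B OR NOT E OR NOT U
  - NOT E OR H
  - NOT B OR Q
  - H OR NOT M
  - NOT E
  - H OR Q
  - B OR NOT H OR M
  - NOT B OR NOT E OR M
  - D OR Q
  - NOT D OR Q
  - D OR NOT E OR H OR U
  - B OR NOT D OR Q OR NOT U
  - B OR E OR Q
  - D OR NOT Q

B: True, H: True, D: True, E: False, Q: True, U: True, M: True

Unit clause (NOT E) forces E = False.
Set B = True.
  then (NOT B OR Q) forces Q = True.
  then (D OR NOT Q) forces D = True.
Set H = True.
Set U = True.
Set M = True.
All clauses satisfied.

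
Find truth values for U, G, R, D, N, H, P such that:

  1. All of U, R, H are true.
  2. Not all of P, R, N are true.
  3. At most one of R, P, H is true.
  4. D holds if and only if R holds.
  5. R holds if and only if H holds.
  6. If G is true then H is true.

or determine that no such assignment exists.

The formula is unsatisfiable.

Case U = True:
  (1) forces R = True.
  (1) forces H = True.
  Constraint (3) is violated (R=T, H=T) — contradiction.
Case U = False:
  Constraint (1) is violated (U=F) — contradiction.
Both cases fail — unsatisfiable.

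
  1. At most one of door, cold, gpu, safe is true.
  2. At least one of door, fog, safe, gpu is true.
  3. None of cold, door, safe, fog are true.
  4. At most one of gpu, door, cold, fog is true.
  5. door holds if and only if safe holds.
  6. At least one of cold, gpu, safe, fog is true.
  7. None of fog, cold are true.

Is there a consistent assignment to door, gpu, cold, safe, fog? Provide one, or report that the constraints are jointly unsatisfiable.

door = False, gpu = True, cold = False, safe = False, fog = False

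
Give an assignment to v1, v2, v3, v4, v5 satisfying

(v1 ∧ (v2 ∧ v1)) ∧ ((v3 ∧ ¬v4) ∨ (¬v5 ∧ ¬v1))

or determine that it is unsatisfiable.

v1=T, v2=T, v3=T, v4=F, v5=T

  v1 ∧ (v2 ∧ v1) = True
    v2 ∧ v1 = True
  (v3 ∧ ¬v4) ∨ (¬v5 ∧ ¬v1) = True
    v3 ∧ ¬v4 = True
      ¬v4 = True
    ¬v5 ∧ ¬v1 = False
      ¬v5 = False
      ¬v1 = False
Both conjuncts True, so the formula holds.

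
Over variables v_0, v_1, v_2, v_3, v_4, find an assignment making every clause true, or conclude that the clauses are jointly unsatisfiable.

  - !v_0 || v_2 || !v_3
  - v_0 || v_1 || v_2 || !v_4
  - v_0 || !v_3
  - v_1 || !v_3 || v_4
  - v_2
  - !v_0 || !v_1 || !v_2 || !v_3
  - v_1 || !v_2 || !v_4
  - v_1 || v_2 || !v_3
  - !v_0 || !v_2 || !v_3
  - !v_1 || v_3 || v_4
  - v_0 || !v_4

Unit clause (v_2) forces v_2 = True.
Set v_0 = False.
  then (v_0 || !v_3) forces v_3 = False.
  then (v_0 || !v_4) forces v_4 = False.
  then (!v_1 || v_3 || v_4) forces v_1 = False.
All clauses satisfied.

v_0 = False; v_1 = False; v_2 = True; v_3 = False; v_4 = False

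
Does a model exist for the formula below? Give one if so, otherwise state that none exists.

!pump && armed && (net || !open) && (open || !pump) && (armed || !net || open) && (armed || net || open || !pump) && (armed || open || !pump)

Unit clause (!pump) forces pump = False.
Unit clause (armed) forces armed = True.
Set net = True.
Set open = False.
Check each clause:
  (!pump): !pump holds.
  (armed): armed holds.
  (net || !open): net holds.
  (open || !pump): !pump holds.
  (armed || !net || open): armed holds.
  (armed || net || open || !pump): armed holds.
  (armed || open || !pump): armed holds.
All clauses satisfied.

net=T; pump=F; open=F; armed=T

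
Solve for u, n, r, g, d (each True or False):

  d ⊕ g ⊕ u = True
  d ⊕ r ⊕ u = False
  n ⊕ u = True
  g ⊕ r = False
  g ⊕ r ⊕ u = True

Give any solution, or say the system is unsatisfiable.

No satisfying assignment exists.

Adding constraints 1, 2, 4 mod 2: every variable appears an even number of times on the left, so the left side is 0.
But the right sides sum to 1 (mod 2). 0 ≠ 1 — the system is inconsistent.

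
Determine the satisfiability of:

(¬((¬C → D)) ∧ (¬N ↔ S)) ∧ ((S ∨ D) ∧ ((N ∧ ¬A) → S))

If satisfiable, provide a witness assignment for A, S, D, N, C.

A = False, S = True, D = False, N = False, C = False

  ¬((¬C → D)) ∧ (¬N ↔ S) = True
    ¬((¬C → D)) = True
      ¬C → D = False
        ¬C = True
    ¬N ↔ S = True
      ¬N = True
  (S ∨ D) ∧ ((N ∧ ¬A) → S) = True
    S ∨ D = True
    (N ∧ ¬A) → S = True
      N ∧ ¬A = False
        ¬A = True
Both conjuncts True, so the formula holds.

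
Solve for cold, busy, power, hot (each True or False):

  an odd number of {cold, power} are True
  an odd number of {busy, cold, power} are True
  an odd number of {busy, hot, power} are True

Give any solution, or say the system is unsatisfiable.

cold = False, busy = False, power = True, hot = False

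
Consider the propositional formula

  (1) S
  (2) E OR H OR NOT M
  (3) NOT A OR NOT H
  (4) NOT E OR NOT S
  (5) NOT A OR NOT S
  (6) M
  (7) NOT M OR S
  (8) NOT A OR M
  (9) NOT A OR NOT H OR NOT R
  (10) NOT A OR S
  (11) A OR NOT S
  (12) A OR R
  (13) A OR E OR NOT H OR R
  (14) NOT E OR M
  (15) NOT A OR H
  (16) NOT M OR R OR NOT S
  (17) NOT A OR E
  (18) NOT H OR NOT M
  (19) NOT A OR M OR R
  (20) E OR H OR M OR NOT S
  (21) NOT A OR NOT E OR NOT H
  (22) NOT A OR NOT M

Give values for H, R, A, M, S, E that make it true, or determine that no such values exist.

Case A = True:
  (S) forces S = True.
  Clause (NOT A OR NOT S) is falsified — contradiction.
Case A = False:
  (S) forces S = True.
  Clause (A OR NOT S) is falsified — contradiction.
Both cases fail, so the formula is unsatisfiable.

UNSATISFIABLE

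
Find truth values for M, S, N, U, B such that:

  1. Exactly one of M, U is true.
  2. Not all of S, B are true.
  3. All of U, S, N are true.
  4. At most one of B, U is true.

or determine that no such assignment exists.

M = False, S = True, N = True, U = True, B = False

  (1) {M, U}: 1 true — exactly one ✓
  (2) {S, B}: 1/2 true — not all ✓
  (3) {U, S, N}: all 3 true ✓
  (4) {B, U}: 1 true — at most one ✓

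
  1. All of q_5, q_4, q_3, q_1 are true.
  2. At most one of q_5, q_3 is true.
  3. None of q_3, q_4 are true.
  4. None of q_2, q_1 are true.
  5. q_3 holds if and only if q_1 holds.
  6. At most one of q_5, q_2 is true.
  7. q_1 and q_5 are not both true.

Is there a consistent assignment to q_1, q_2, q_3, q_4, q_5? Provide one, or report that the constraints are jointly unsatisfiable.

UNSATISFIABLE

Case q_1 = True:
  Constraint (4) is violated (q_1=T) — contradiction.
Case q_1 = False:
  Constraint (1) is violated (q_1=F) — contradiction.
Both cases fail — unsatisfiable.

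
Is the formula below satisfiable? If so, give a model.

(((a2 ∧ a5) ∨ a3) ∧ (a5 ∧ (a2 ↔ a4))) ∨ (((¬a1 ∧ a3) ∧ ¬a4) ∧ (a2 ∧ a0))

a0=T, a1=F, a2=T, a3=T, a4=F, a5=F

  (((a2 ∧ a5) ∨ a3) ∧ (a5 ∧ (a2 ↔ a4))) ∨ (((¬a1 ∧ a3) ∧ ¬a4) ∧ (a2 ∧ a0)) = True
    ((a2 ∧ a5) ∨ a3) ∧ (a5 ∧ (a2 ↔ a4)) = False
      (a2 ∧ a5) ∨ a3 = True
        a2 ∧ a5 = False
      a5 ∧ (a2 ↔ a4) = False
        a2 ↔ a4 = False
    ((¬a1 ∧ a3) ∧ ¬a4) ∧ (a2 ∧ a0) = True
      (¬a1 ∧ a3) ∧ ¬a4 = True
        ¬a1 ∧ a3 = True
          ¬a1 = True
        ¬a4 = True
      a2 ∧ a0 = True
The formula evaluates to True.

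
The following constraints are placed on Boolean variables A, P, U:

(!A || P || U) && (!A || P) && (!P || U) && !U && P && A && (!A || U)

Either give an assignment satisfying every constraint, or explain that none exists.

Case P = True:
  (!P || U) forces U = True.
  Clause (!U) is falsified — contradiction.
Case P = False:
  Clause (P) is falsified — contradiction.
Both cases fail, so the formula is unsatisfiable.

Unsatisfiable — no assignment works.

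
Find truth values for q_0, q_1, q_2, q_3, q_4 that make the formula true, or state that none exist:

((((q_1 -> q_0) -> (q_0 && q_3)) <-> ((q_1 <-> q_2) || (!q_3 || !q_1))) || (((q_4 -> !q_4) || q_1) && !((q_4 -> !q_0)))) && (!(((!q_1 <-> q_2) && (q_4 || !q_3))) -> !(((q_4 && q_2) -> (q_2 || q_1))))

q_0 = False; q_1 = True; q_2 = False; q_3 = False; q_4 = True

  (((q_1 -> q_0) -> (q_0 && q_3)) <-> ((q_1 <-> q_2) || (!q_3 || !q_1))) || (((q_4 -> !q_4) || q_1) && !((q_4 -> !q_0))) = True
    ((q_1 -> q_0) -> (q_0 && q_3)) <-> ((q_1 <-> q_2) || (!q_3 || !q_1)) = True
      (q_1 -> q_0) -> (q_0 && q_3) = True
        q_1 -> q_0 = False
        q_0 && q_3 = False
      (q_1 <-> q_2) || (!q_3 || !q_1) = True
        q_1 <-> q_2 = False
        !q_3 || !q_1 = True
          !q_3 = True
          !q_1 = False
    ((q_4 -> !q_4) || q_1) && !((q_4 -> !q_0)) = False
      (q_4 -> !q_4) || q_1 = True
        q_4 -> !q_4 = False
          !q_4 = False
      !((q_4 -> !q_0)) = False
        q_4 -> !q_0 = True
          !q_0 = True
  !(((!q_1 <-> q_2) && (q_4 || !q_3))) -> !(((q_4 && q_2) -> (q_2 || q_1))) = True
    !(((!q_1 <-> q_2) && (q_4 || !q_3))) = False
      (!q_1 <-> q_2) && (q_4 || !q_3) = True
        !q_1 <-> q_2 = True
          !q_1 = False
        q_4 || !q_3 = True
          !q_3 = True
    !(((q_4 && q_2) -> (q_2 || q_1))) = False
      (q_4 && q_2) -> (q_2 || q_1) = True
        q_4 && q_2 = False
        q_2 || q_1 = True
Both conjuncts True, so the formula holds.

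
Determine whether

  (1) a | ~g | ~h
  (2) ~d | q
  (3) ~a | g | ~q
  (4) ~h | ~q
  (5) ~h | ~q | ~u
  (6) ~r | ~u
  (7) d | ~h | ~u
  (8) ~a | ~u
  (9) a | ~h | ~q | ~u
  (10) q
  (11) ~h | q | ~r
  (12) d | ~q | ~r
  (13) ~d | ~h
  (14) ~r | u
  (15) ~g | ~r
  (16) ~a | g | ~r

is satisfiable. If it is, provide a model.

r = False, h = False, d = True, q = True, g = False, a = False, u = True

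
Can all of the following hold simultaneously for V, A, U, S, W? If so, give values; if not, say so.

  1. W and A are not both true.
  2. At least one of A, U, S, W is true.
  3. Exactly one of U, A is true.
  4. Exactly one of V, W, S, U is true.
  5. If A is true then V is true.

V: False, A: False, U: True, S: False, W: False

  (1) W=F, A=F — not both ✓
  (2) {A, U, S, W}: 1 true — at least one ✓
  (3) {U, A}: 1 true — exactly one ✓
  (4) {V, W, S, U}: 1 true — exactly one ✓
  (5) A=F ⇒ V: vacuous ✓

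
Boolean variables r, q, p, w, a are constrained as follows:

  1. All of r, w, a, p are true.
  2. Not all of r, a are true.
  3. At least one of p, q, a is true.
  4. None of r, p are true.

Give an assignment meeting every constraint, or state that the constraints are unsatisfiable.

Unsatisfiable — no assignment works.

Case r = True:
  Constraint (4) is violated (r=T) — contradiction.
Case r = False:
  Constraint (1) is violated (r=F) — contradiction.
Both cases fail — unsatisfiable.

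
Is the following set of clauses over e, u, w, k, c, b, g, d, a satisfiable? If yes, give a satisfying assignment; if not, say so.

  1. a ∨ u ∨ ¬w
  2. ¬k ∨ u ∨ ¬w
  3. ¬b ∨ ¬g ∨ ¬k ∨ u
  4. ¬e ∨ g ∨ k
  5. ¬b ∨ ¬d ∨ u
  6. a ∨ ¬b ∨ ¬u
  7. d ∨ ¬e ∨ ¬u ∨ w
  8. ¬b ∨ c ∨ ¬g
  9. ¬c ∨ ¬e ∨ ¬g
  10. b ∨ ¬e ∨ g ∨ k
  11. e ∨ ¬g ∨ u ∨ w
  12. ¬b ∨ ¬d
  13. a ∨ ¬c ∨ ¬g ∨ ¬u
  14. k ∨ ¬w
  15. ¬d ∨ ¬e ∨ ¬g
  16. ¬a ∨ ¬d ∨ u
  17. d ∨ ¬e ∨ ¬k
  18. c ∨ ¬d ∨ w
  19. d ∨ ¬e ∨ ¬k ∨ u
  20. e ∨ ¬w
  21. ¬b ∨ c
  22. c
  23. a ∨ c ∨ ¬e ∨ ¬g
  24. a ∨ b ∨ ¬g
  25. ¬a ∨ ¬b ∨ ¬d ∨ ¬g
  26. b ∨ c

Unit clause (c) forces c = True.
Set e = False.
  then (e ∨ ¬w) forces w = False.
Set u = True.
Set k = False.
Set b = False.
Set g = False.
Set d = False.
Set a = True.
All clauses satisfied.

e = False, u = True, w = False, k = False, c = True, b = False, g = False, d = False, a = True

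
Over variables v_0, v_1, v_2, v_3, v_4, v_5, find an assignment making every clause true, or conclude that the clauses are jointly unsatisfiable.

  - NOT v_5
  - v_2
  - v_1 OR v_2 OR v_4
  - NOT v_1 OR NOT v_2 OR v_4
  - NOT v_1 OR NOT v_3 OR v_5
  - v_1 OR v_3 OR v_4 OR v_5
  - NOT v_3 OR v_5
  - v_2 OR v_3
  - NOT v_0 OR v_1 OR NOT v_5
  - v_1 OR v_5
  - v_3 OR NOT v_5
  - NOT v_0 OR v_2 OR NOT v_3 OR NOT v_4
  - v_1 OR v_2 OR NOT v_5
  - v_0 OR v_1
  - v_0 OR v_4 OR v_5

Unit clause (NOT v_5) forces v_5 = False.
Unit clause (v_2) forces v_2 = True.
In (NOT v_3 OR v_5) only NOT v_3 is left, so v_3 = False.
In (v_1 OR v_5) only v_1 is left, so v_1 = True.
In (NOT v_1 OR NOT v_2 OR v_4) only v_4 is left, so v_4 = True.
Set v_0 = True.
All clauses satisfied.

v_0 = True; v_1 = True; v_2 = True; v_3 = False; v_4 = True; v_5 = False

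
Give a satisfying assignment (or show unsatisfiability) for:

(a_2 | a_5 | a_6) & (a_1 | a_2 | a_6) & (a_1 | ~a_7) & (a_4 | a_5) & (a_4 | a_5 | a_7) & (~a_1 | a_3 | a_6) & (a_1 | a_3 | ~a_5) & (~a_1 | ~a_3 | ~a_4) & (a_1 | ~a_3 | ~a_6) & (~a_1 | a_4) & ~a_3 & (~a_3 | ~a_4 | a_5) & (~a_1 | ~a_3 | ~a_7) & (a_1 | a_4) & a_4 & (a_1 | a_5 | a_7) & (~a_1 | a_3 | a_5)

a_1: True, a_2: False, a_3: False, a_4: True, a_5: True, a_6: True, a_7: True

Unit clause (~a_3) forces a_3 = False.
Unit clause (a_4) forces a_4 = True.
Try a_1 = False:
  (a_1 | ~a_7) forces a_7 = False.
  (a_1 | a_3 | ~a_5) forces a_5 = False.
  clause (a_1 | a_5 | a_7) is falsified — backtrack.
So a_1 = True.
  then (~a_1 | a_3 | a_6) forces a_6 = True.
  then (~a_1 | a_3 | a_5) forces a_5 = True.
Set a_2 = False.
Set a_7 = True.
All clauses satisfied.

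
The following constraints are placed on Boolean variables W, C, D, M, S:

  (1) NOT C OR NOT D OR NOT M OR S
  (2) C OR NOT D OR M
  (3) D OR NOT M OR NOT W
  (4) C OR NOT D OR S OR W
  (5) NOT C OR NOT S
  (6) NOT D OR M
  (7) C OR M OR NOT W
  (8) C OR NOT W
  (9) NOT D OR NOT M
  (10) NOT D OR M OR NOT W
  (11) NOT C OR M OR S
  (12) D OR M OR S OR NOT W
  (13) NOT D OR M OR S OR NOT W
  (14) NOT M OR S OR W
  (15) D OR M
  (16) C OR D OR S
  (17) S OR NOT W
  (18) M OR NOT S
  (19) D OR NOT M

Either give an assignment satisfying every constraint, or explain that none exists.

UNSATISFIABLE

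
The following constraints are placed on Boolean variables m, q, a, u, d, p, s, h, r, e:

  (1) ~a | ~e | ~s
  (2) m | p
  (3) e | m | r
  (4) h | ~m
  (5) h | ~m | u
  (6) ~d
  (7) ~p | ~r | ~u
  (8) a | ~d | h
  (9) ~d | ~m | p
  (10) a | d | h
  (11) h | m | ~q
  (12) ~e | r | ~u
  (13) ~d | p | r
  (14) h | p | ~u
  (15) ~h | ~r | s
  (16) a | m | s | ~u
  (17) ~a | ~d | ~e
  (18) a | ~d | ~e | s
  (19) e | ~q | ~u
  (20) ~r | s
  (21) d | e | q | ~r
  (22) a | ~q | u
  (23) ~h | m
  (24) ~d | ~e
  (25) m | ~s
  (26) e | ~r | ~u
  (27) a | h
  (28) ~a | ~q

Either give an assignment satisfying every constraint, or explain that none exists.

m: True; q: False; a: False; u: False; d: False; p: True; s: False; h: True; r: False; e: False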